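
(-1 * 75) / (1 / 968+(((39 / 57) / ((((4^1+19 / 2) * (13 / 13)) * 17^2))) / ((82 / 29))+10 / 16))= -220650893100 / 1841979179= -119.79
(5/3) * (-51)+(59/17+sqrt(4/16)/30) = -83143/1020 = -81.51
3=3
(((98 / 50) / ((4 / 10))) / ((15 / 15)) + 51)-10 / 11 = 6049 / 110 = 54.99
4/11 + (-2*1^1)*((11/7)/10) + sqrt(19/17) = 19/385 + sqrt(323)/17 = 1.11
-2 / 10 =-1 / 5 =-0.20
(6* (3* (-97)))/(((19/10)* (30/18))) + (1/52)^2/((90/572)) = -49027471/88920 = -551.37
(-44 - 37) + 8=-73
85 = 85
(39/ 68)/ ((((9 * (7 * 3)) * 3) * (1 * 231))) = 13/ 2968812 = 0.00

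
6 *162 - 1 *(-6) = 978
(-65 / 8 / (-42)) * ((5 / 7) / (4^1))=325 / 9408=0.03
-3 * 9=-27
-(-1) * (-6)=-6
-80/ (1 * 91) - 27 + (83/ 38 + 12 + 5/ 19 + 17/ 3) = -80555/ 10374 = -7.77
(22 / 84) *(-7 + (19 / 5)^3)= 32912 / 2625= 12.54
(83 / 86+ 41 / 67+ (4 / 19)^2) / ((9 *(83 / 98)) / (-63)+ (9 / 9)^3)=1156801457 / 627144723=1.84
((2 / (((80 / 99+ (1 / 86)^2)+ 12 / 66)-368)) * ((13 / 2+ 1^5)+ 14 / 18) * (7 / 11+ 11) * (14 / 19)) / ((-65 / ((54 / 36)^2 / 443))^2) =-9997380288 / 4233482033724448375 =-0.00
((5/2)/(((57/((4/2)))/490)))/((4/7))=8575/114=75.22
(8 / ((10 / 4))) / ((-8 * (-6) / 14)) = 14 / 15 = 0.93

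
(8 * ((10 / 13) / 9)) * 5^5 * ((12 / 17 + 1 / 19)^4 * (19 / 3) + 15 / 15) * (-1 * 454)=-604002989467000000 / 201077559189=-3003830.92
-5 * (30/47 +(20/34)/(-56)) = -3.14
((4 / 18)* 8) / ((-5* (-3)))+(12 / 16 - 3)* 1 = -1151 / 540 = -2.13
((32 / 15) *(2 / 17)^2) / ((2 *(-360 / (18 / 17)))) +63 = 23213909 / 368475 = 63.00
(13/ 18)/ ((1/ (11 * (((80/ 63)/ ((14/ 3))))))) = 2860/ 1323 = 2.16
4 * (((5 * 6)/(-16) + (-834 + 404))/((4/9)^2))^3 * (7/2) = -153425395605659625/1048576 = -146317859273.59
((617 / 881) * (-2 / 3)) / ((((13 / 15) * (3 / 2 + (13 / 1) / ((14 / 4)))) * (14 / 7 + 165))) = -86380 / 139623523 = -0.00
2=2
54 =54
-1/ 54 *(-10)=5/ 27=0.19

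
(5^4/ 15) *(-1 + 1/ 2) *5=-625/ 6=-104.17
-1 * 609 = -609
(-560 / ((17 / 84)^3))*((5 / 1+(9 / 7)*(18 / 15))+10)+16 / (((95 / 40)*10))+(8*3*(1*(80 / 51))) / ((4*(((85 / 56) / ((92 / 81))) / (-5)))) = -42253087649728 / 37805535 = -1117642.90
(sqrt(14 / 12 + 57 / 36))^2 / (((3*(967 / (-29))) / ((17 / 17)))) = -319 / 11604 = -0.03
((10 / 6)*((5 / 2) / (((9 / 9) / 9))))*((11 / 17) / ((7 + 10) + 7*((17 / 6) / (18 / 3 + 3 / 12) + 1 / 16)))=495000 / 420461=1.18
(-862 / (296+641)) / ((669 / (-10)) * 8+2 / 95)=0.00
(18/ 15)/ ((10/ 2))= 0.24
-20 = -20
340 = 340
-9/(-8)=9/8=1.12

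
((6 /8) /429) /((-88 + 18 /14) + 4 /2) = -7 /339196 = -0.00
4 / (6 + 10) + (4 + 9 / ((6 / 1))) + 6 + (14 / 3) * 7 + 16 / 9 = 1663 / 36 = 46.19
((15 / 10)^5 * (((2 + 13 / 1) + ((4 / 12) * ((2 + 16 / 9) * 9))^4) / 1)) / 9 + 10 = 1338511 / 96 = 13942.82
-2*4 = -8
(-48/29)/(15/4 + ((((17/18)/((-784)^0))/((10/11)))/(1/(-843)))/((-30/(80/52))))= -112320/3302201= -0.03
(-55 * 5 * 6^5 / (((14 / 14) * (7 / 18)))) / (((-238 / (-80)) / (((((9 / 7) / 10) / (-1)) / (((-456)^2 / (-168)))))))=-57736800 / 300713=-192.00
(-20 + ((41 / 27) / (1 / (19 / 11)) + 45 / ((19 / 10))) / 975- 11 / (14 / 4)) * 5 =-890272693 / 7702695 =-115.58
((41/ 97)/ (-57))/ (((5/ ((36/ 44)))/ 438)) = -53874/ 101365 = -0.53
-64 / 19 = -3.37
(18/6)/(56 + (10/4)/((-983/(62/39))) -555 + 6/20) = -1150110/191188169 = -0.01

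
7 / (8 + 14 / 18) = 63 / 79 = 0.80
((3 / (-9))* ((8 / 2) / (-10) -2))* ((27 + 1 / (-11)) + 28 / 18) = 11272 / 495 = 22.77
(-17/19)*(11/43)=-187/817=-0.23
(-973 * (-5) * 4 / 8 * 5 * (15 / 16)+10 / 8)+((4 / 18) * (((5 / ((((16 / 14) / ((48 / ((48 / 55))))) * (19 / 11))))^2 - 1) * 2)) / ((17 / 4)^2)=118996131329 / 10015584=11881.10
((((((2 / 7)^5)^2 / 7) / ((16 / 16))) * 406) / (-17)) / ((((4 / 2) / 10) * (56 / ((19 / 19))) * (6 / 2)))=-37120 / 100843663893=-0.00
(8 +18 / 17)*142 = 21868 / 17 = 1286.35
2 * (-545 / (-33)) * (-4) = -4360 / 33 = -132.12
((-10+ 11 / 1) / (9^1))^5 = 1 / 59049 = 0.00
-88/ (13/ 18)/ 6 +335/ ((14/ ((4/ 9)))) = -7922/ 819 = -9.67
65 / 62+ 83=5211 / 62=84.05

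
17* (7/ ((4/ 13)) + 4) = 1819/ 4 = 454.75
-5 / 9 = -0.56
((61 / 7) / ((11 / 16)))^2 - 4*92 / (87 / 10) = 61055392 / 515823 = 118.37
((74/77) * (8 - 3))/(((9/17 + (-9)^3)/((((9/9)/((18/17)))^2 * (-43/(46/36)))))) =908905/4590432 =0.20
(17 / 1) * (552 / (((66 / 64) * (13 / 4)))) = 400384 / 143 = 2799.89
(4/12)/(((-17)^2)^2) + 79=19794478/250563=79.00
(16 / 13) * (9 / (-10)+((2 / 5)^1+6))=88 / 13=6.77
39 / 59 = 0.66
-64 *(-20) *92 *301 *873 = 30944148480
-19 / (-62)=19 / 62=0.31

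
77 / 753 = 0.10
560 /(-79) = -560 /79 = -7.09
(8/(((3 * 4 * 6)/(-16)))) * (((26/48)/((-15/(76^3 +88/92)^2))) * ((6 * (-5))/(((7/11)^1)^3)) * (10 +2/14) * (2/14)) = -18553040902281428400/8890903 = -2086744271339.08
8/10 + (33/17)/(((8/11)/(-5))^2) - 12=438197/5440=80.55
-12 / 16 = -3 / 4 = -0.75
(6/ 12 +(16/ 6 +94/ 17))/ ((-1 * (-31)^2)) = -887/ 98022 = -0.01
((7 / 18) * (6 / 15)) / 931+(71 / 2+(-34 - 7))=-65833 / 11970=-5.50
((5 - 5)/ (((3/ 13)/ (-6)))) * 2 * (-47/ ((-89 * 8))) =0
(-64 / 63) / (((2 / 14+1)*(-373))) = 8 / 3357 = 0.00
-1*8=-8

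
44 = 44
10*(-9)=-90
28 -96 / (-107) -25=417 / 107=3.90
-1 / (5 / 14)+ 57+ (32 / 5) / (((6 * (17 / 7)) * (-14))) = 13813 / 255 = 54.17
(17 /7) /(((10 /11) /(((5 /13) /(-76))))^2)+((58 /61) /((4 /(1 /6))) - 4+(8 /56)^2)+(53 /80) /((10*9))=-3.93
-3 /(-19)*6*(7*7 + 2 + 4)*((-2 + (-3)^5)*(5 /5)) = -242550 /19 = -12765.79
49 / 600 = 0.08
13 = 13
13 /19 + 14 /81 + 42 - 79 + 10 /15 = -54598 /1539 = -35.48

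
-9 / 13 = -0.69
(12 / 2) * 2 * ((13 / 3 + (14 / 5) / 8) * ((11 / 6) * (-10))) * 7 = -21637 / 3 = -7212.33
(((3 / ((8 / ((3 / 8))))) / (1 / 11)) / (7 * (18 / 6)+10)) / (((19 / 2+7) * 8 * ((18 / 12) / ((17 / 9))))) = 17 / 35712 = 0.00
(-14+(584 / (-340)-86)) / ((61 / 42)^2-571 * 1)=15251544 / 85299455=0.18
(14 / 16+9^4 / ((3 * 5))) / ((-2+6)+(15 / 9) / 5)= 52593 / 520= 101.14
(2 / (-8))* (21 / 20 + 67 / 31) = -1991 / 2480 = -0.80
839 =839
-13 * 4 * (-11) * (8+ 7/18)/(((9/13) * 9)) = 770.12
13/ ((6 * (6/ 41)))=533/ 36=14.81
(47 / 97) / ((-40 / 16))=-94 / 485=-0.19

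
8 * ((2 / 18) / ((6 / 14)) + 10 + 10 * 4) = 10856 / 27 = 402.07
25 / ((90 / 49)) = 245 / 18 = 13.61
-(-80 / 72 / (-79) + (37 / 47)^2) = -995449 / 1570599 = -0.63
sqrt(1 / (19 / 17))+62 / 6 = sqrt(323) / 19+31 / 3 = 11.28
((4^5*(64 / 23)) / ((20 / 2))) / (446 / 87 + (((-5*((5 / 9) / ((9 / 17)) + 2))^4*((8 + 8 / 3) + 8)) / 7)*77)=61359140487168 / 2389541545709147545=0.00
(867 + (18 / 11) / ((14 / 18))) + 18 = 68307 / 77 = 887.10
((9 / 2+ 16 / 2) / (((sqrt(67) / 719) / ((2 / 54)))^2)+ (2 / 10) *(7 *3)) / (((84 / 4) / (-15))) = -66671531 / 683802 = -97.50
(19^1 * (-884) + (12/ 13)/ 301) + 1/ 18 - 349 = -1207586801/ 70434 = -17144.94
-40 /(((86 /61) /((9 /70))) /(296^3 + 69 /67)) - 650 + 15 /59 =-112566013940287 /1189853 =-94604975.52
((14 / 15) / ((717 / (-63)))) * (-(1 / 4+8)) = 1617 / 2390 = 0.68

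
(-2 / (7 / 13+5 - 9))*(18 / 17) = 52 / 85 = 0.61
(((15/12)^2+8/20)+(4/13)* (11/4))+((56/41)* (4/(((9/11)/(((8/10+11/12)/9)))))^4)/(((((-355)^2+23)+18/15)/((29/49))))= 23028169049916999530813/8198991599462162226000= 2.81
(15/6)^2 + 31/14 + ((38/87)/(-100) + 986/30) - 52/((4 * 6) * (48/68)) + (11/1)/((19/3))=277662221/6942600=39.99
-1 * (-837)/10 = 837/10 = 83.70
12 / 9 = 4 / 3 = 1.33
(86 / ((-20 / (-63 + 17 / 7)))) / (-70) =-4558 / 1225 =-3.72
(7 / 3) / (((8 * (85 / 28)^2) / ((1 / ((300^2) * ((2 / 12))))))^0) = 7 / 3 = 2.33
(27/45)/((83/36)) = 108/415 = 0.26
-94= -94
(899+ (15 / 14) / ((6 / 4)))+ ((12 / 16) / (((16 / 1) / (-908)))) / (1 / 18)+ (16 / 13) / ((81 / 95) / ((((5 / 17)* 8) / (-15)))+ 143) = 10168384857 / 76111672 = 133.60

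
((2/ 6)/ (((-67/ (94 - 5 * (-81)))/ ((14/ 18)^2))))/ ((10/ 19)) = -464569/ 162810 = -2.85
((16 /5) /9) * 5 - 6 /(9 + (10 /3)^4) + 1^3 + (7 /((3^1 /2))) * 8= 3868795 /96561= 40.07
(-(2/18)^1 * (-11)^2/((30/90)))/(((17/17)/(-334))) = 40414/3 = 13471.33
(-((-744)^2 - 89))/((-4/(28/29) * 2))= 3874129/58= 66795.33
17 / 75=0.23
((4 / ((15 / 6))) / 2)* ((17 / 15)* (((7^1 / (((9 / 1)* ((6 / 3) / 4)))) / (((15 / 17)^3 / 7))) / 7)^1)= 4677176 / 2278125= 2.05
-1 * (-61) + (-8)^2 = 125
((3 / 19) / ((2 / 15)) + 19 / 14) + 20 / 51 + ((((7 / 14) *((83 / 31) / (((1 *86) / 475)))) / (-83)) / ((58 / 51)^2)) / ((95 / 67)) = 350997136199 / 121665639984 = 2.88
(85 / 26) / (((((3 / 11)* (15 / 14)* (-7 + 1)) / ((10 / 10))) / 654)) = -142681 / 117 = -1219.50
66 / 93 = 22 / 31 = 0.71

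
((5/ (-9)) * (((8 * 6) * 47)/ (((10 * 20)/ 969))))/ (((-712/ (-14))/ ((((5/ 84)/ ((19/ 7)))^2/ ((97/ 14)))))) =-195755/ 23619888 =-0.01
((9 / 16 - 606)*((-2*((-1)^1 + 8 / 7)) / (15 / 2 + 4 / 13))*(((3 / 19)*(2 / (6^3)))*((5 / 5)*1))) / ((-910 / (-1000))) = 80725 / 2267916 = 0.04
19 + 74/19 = 435/19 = 22.89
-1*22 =-22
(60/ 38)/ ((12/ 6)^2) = 15/ 38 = 0.39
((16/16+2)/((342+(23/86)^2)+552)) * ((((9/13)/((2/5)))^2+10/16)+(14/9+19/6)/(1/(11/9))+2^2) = 2711748947/60346158678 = 0.04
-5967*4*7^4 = -57307068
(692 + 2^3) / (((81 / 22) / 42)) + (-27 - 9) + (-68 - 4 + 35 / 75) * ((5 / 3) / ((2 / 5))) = 413161 / 54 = 7651.13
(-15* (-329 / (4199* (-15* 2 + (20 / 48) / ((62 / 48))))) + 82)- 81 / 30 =306189259 / 3863080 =79.26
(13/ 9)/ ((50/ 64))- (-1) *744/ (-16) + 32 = -5693/ 450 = -12.65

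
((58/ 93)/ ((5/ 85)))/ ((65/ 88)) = 86768/ 6045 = 14.35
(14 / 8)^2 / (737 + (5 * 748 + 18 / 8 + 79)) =49 / 72932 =0.00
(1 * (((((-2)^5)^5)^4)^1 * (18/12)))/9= 633825300114114700748351602688/3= 211275100038038233582783900000.00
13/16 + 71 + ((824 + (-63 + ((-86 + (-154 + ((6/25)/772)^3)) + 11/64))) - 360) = 1674937951984591/7189057000000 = 232.98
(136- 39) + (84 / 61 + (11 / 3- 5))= 17759 / 183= 97.04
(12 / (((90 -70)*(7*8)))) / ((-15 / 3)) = -3 / 1400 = -0.00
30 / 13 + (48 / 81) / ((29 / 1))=23698 / 10179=2.33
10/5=2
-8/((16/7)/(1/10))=-7/20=-0.35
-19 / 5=-3.80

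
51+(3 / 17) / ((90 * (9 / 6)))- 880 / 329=12163064 / 251685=48.33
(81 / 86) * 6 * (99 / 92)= 24057 / 3956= 6.08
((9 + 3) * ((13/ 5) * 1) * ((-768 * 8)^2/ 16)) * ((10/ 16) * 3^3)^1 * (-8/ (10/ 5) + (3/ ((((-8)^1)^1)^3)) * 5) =-5005069056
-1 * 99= -99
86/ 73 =1.18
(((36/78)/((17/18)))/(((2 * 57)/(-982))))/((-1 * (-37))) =-17676/155363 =-0.11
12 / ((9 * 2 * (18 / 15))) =5 / 9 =0.56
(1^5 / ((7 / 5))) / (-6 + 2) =-5 / 28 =-0.18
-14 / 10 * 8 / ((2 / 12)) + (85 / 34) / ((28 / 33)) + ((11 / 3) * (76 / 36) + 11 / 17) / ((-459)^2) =-1739775020789 / 27076722120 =-64.25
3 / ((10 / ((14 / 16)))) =21 / 80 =0.26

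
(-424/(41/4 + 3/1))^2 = 1024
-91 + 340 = 249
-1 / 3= -0.33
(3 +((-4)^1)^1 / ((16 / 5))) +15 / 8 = 29 / 8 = 3.62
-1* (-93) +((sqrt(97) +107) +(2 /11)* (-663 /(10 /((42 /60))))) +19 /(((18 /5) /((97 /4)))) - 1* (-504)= sqrt(97) +16306249 /19800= 833.40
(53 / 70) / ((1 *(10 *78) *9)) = 53 / 491400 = 0.00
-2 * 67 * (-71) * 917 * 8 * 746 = 52066849184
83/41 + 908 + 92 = 41083/41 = 1002.02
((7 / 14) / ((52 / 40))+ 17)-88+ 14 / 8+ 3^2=-3113 / 52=-59.87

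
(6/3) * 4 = 8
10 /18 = 5 /9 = 0.56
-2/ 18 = -0.11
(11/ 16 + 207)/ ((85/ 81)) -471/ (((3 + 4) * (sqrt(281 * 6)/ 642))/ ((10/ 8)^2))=269163/ 1360 -1259925 * sqrt(1686)/ 31472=-1445.89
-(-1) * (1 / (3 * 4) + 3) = 37 / 12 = 3.08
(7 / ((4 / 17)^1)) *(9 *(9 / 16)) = 9639 / 64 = 150.61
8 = 8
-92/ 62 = -46/ 31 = -1.48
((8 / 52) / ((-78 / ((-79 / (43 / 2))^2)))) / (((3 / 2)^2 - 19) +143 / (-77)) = 698992 / 488407803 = 0.00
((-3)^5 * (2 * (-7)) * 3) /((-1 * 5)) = -10206 /5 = -2041.20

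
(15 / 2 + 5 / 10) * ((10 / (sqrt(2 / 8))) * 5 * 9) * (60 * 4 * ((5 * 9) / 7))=77760000 / 7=11108571.43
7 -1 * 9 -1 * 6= -8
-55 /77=-5 /7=-0.71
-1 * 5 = -5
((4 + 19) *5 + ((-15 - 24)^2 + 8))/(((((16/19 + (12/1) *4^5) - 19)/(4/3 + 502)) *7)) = 15722120/1631889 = 9.63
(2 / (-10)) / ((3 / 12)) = -4 / 5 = -0.80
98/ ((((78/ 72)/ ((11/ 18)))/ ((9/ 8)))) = 1617/ 26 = 62.19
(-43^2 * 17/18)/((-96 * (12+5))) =1849/1728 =1.07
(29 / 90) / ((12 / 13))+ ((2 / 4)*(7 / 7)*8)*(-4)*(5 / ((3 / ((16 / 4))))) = -114823 / 1080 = -106.32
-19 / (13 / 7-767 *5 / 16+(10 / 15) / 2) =6384 / 79799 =0.08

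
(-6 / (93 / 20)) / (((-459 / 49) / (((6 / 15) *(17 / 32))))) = 49 / 1674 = 0.03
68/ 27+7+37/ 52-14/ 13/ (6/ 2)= 13859/ 1404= 9.87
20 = 20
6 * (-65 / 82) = -195 / 41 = -4.76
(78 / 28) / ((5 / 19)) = 741 / 70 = 10.59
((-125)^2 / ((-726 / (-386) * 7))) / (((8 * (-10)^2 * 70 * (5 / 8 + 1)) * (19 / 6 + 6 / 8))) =24125 / 7245238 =0.00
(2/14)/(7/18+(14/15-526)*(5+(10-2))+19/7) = -90/4298341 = -0.00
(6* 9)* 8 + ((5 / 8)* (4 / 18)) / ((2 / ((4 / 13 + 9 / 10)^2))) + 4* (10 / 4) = 107589769 / 243360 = 442.10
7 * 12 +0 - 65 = 19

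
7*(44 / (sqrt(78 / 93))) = 336.31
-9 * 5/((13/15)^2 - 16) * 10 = 101250/3431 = 29.51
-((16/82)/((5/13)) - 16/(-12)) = -1132/615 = -1.84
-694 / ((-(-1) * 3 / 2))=-1388 / 3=-462.67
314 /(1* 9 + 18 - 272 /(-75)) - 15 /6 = 35615 /4594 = 7.75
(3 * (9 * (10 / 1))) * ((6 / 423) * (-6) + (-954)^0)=11610 / 47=247.02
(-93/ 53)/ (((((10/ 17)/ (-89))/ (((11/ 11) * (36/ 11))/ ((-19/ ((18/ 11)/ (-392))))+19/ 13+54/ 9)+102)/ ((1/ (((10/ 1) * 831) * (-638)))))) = 2562826823/ 789823924684221823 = 0.00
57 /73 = 0.78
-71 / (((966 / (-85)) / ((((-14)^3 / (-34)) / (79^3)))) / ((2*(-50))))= -3479000 / 34019691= -0.10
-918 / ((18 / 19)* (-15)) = 323 / 5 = 64.60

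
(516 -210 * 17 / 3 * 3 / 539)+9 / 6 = 78675 / 154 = 510.88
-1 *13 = -13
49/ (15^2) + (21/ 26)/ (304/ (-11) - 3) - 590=-1162778137/ 1971450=-589.81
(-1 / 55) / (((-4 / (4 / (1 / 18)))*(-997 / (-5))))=18 / 10967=0.00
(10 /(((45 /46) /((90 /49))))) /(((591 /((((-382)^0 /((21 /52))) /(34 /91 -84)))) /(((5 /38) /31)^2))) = -388700 /22936125800637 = -0.00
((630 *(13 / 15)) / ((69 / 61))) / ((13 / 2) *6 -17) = 5551 / 253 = 21.94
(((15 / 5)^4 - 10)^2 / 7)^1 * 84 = 60492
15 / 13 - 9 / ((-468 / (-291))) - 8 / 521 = -120767 / 27092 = -4.46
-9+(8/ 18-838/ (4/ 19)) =-71803/ 18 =-3989.06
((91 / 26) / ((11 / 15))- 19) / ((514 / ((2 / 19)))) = -313 / 107426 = -0.00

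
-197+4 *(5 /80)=-196.75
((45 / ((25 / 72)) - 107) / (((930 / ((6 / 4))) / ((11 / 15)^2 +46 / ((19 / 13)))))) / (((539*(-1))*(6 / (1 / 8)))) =-15463937 / 342868680000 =-0.00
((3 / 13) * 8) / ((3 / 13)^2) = 104 / 3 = 34.67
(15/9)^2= 25/9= 2.78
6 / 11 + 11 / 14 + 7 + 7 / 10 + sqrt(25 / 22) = 5* sqrt(22) / 22 + 3477 / 385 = 10.10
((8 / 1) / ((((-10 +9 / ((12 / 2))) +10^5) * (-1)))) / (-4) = 4 / 199983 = 0.00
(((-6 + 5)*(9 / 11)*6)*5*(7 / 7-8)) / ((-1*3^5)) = -70 / 99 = -0.71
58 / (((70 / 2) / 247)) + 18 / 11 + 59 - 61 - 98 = 119716 / 385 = 310.95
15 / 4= 3.75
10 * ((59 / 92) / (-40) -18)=-66299 / 368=-180.16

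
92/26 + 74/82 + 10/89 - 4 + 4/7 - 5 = -1286832/332059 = -3.88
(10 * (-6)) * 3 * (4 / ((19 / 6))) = -4320 / 19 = -227.37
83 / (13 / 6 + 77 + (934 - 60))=498 / 5719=0.09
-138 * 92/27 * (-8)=33856/9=3761.78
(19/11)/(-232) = -19/2552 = -0.01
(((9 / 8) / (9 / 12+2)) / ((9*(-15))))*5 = -1 / 66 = -0.02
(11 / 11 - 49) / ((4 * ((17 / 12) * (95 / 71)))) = -10224 / 1615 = -6.33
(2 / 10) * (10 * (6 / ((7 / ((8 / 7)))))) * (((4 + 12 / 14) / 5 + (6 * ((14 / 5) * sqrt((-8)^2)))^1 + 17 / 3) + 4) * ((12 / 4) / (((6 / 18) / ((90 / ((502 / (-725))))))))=-332411.89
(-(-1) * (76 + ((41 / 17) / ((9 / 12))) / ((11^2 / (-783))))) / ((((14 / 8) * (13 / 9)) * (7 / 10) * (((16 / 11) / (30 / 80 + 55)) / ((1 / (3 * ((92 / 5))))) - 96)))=-314330650 / 952832881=-0.33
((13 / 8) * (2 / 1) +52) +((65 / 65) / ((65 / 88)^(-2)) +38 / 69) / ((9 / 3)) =89151989 / 1603008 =55.62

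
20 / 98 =10 / 49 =0.20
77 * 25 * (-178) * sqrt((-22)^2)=-7538300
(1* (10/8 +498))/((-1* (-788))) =1997/3152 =0.63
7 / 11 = 0.64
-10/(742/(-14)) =10/53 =0.19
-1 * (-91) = 91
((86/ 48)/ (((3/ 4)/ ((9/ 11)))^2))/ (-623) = -258/ 75383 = -0.00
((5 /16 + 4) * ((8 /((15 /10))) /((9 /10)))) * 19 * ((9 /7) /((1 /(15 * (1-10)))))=-589950 /7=-84278.57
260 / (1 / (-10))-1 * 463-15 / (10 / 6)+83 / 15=-45997 / 15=-3066.47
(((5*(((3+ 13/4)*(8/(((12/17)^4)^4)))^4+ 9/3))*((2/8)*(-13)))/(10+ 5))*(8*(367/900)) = -10449618118979553270551824411342161805827054886949925989922696919681030094011388185414723/98585611112300607718015624217447483764273080985016745568315710740889600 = -105995367894775324.17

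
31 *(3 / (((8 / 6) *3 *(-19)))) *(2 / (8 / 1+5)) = -93 / 494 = -0.19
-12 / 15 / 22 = -2 / 55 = -0.04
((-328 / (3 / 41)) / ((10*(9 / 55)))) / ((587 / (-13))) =961532 / 15849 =60.67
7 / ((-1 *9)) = -0.78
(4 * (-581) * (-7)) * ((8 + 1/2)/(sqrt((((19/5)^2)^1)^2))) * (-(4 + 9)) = -44940350/361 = -124488.50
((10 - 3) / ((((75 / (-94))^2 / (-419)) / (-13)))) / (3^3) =336907844 / 151875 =2218.32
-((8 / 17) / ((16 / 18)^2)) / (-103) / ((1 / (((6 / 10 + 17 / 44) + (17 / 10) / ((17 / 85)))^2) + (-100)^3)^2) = 170738831823849 / 29527277815236006597886720000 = 0.00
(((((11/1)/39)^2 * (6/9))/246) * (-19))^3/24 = -12151136899/4243048366802909976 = -0.00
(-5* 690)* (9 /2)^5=-6366220.31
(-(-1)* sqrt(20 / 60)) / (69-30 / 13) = 13* sqrt(3) / 2601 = 0.01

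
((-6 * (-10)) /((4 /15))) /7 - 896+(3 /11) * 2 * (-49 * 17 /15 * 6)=-402557 /385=-1045.60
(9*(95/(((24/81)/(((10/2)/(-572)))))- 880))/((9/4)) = -4039705/1144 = -3531.21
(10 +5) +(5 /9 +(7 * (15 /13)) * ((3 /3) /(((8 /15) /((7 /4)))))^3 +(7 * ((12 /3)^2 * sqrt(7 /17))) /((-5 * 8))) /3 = 1268609065 /11501568- 14 * sqrt(119) /255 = 109.70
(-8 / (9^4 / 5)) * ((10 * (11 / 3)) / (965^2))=-176 / 733172067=-0.00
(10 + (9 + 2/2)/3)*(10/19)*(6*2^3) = 6400/19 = 336.84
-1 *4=-4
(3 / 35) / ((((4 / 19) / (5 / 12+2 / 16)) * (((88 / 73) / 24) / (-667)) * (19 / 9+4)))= -324720279 / 677600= -479.22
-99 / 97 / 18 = -0.06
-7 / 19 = -0.37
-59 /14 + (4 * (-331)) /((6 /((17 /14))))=-1633 /6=-272.17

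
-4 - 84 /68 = -89 /17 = -5.24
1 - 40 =-39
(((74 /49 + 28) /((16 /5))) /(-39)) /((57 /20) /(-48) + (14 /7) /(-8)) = 48200 /63063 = 0.76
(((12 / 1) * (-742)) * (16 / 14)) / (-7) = 1453.71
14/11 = 1.27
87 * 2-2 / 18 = 1565 / 9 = 173.89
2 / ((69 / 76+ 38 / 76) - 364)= -152 / 27557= -0.01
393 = 393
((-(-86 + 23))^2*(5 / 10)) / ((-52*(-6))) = 1323 / 208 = 6.36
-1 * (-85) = 85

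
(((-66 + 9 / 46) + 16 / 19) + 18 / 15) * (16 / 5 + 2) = -3622333 / 10925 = -331.56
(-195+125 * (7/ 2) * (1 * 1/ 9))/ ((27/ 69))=-60605/ 162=-374.10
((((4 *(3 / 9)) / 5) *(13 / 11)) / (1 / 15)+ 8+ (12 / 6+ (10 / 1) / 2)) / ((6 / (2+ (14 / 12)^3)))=168175 / 14256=11.80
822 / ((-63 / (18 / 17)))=-1644 / 119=-13.82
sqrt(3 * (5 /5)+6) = 3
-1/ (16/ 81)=-81/ 16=-5.06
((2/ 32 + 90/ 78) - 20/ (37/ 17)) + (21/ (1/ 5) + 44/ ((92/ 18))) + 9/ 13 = 18820935/ 177008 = 106.33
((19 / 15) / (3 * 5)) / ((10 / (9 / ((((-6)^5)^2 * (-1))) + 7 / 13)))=178711093 / 39303014400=0.00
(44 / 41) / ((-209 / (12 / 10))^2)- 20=-81405356 / 4070275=-20.00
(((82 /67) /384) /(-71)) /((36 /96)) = -41 /342504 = -0.00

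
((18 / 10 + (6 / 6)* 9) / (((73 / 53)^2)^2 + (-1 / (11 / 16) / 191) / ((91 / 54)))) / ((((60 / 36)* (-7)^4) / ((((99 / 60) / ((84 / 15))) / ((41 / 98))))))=576065467289169 / 1089414547536902300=0.00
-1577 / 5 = -315.40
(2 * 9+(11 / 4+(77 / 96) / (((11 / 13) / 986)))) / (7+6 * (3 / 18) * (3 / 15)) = 229295 / 1728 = 132.69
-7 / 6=-1.17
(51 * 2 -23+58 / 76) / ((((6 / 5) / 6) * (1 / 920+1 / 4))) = 995900 / 627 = 1588.36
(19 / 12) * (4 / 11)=19 / 33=0.58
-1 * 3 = -3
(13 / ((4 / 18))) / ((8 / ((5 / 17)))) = 585 / 272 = 2.15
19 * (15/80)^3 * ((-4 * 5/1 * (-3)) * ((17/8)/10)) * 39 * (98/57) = 877149/8192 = 107.07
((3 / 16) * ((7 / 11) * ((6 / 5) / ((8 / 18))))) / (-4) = -567 / 7040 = -0.08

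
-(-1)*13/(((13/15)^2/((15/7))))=3375/91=37.09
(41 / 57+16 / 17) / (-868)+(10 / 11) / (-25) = -1770679 / 46260060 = -0.04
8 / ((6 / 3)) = 4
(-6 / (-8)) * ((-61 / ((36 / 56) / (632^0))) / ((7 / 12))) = -122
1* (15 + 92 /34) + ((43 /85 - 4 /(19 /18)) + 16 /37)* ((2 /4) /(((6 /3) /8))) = 717273 /59755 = 12.00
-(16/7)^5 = -1048576/16807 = -62.39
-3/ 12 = -1/ 4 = -0.25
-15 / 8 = -1.88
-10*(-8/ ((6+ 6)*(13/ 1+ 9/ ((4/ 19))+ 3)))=16/ 141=0.11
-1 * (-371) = 371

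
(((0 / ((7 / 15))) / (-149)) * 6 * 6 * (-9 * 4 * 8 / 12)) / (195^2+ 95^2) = 0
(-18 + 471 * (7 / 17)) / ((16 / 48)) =8973 / 17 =527.82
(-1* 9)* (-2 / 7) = 18 / 7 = 2.57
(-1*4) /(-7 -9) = 1 /4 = 0.25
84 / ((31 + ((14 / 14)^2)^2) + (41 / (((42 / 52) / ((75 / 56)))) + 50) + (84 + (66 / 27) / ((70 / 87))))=246960 / 696847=0.35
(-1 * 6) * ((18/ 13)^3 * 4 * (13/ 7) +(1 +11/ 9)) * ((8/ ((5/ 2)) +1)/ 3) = -467224/ 2535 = -184.31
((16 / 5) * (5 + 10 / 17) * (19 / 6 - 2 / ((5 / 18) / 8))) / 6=-124108 / 765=-162.23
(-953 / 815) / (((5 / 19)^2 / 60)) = -4128396 / 4075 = -1013.10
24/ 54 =4/ 9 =0.44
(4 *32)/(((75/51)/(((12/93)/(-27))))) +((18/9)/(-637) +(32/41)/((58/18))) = -2803291522/15848448525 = -0.18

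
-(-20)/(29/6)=4.14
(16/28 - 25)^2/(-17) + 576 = 450567/833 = 540.90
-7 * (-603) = 4221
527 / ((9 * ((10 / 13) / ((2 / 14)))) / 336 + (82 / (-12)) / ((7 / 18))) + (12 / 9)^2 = -1083304 / 38061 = -28.46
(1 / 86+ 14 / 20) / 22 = 153 / 4730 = 0.03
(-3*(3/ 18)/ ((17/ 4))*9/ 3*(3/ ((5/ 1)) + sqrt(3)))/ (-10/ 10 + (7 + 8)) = -3*sqrt(3)/ 119 -9/ 595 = -0.06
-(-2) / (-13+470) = 2 / 457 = 0.00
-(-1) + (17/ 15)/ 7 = 122/ 105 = 1.16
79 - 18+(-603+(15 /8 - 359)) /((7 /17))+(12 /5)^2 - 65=-3261961 /1400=-2329.97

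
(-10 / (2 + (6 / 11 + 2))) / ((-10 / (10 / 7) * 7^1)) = 11 / 245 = 0.04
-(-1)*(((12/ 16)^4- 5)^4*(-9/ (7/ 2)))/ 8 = -18600269716809/ 120259084288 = -154.67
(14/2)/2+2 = 11/2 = 5.50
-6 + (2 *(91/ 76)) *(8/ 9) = -662/ 171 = -3.87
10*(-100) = -1000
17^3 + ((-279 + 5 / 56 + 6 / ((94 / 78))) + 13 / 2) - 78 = 12021839 / 2632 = 4567.57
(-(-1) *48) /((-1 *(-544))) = 3 /34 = 0.09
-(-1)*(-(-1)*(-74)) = -74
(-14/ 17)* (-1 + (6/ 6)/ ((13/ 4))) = 0.57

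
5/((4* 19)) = 5/76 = 0.07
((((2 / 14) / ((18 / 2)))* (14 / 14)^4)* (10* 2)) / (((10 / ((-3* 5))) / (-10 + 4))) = 20 / 7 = 2.86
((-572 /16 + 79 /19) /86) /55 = -2401 /359480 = -0.01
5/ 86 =0.06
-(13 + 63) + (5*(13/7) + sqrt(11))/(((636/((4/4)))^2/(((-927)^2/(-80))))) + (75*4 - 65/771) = 868060762129/3881004288 - 95481*sqrt(11)/3595520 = 223.58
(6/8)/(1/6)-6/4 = 3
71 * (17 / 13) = 1207 / 13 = 92.85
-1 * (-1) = 1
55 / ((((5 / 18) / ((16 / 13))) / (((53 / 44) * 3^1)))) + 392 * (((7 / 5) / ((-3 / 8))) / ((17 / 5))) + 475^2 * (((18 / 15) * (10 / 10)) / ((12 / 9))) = 269857819 / 1326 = 203512.68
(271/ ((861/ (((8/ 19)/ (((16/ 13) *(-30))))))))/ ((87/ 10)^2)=-17615/ 371463813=-0.00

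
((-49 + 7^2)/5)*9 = 0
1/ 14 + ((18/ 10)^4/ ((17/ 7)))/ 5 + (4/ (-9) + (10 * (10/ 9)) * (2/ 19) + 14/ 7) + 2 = 719983613/ 127181250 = 5.66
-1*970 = -970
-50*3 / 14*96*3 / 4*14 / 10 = -1080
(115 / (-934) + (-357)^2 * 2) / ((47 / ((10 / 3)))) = 1190373085 / 65847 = 18077.86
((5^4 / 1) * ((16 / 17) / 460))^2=250000 / 152881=1.64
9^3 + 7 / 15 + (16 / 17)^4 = 914869822 / 1252815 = 730.25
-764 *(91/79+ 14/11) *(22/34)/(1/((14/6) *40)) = -111871.29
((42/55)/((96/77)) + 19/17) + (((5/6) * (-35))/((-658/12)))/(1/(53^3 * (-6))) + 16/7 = -212594559143/447440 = -475135.35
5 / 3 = 1.67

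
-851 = -851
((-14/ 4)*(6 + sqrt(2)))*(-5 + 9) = -84-14*sqrt(2) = -103.80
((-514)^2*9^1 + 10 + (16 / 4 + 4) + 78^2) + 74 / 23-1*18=54828578 / 23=2383851.22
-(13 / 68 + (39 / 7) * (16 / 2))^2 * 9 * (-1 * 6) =12257682723 / 113288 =108199.30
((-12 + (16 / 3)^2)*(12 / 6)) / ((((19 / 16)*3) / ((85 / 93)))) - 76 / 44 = 3521689 / 524799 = 6.71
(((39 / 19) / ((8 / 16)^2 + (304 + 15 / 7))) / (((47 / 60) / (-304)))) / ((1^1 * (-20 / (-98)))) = -12.74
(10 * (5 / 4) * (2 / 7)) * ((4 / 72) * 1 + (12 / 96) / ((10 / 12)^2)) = 53 / 63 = 0.84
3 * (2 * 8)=48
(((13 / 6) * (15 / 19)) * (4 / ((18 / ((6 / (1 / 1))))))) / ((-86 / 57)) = -65 / 43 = -1.51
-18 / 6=-3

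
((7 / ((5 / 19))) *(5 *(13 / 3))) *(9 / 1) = 5187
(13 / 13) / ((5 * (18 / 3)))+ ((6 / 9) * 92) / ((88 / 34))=7831 / 330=23.73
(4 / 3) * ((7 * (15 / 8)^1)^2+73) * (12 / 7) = 15697 / 28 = 560.61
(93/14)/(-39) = -31/182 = -0.17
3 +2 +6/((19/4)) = 119/19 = 6.26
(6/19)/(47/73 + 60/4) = 0.02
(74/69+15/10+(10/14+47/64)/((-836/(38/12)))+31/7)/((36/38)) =7.38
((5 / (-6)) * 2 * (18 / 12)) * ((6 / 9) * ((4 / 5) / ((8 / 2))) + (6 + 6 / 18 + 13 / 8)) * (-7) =6797 / 48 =141.60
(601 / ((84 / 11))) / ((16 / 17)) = 112387 / 1344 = 83.62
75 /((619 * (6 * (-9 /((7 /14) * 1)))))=-25 /22284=-0.00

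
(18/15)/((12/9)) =0.90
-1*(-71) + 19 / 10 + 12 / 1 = 84.90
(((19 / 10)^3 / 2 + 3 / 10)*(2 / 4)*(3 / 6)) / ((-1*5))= -7459 / 40000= -0.19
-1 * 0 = 0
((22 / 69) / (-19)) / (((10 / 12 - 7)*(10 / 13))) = 286 / 80845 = 0.00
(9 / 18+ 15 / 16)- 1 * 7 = -89 / 16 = -5.56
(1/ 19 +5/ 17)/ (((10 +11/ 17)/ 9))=1008/ 3439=0.29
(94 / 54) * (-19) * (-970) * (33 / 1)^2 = 104811410 / 3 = 34937136.67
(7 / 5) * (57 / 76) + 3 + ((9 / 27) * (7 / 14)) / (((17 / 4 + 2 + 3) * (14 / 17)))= 63277 / 15540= 4.07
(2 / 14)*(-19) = -19 / 7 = -2.71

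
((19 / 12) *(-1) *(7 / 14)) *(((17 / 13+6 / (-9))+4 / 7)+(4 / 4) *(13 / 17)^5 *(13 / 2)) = -42895619629 / 18605806128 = -2.31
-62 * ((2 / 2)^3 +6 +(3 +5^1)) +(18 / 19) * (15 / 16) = -141225 / 152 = -929.11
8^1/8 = 1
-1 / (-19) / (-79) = -1 / 1501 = -0.00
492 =492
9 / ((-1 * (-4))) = 9 / 4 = 2.25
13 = 13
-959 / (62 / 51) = -48909 / 62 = -788.85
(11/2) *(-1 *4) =-22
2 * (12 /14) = 12 /7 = 1.71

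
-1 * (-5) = 5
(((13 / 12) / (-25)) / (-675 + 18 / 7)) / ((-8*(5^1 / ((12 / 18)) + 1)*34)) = -91 / 3264775200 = -0.00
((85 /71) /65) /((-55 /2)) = -34 /50765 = -0.00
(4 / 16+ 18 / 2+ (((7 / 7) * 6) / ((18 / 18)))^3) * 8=1802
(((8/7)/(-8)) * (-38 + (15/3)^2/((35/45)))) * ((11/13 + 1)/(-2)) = -492/637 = -0.77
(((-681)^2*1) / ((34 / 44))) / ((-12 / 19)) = -32308683 / 34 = -950255.38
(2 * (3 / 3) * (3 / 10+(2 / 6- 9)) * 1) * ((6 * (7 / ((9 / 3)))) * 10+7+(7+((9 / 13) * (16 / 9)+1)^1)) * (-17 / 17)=169927 / 65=2614.26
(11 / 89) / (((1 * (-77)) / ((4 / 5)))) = -4 / 3115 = -0.00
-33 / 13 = -2.54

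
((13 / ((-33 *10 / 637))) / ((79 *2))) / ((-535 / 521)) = 4314401 / 27894900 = 0.15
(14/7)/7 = 0.29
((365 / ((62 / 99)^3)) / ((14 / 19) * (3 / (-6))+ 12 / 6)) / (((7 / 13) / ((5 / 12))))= 145795510575 / 206868704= 704.77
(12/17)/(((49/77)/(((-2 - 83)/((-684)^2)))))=-55/272916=-0.00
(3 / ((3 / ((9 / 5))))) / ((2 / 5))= 9 / 2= 4.50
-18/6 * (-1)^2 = -3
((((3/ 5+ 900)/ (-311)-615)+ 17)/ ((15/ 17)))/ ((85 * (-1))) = 934393/ 116625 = 8.01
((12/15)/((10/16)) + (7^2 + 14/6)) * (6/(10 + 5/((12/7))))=24.44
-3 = -3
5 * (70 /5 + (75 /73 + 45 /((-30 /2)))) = 4390 /73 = 60.14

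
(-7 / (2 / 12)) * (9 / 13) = -378 / 13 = -29.08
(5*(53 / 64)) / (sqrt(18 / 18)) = 265 / 64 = 4.14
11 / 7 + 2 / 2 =18 / 7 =2.57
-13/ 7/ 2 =-13/ 14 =-0.93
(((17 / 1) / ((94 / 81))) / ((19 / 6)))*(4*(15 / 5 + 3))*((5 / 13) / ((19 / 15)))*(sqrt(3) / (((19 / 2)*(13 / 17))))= 252817200*sqrt(3) / 54481037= 8.04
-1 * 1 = -1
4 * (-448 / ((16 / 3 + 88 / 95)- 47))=510720 / 11611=43.99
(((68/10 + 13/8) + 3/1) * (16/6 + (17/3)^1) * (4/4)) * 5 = 11425/24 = 476.04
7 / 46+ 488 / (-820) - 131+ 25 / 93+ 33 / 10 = -56072167 / 438495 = -127.87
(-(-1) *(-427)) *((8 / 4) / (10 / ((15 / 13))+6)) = -1281 / 22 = -58.23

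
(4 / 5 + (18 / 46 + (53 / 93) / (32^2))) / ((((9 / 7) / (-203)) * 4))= -18548141059 / 394260480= -47.05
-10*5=-50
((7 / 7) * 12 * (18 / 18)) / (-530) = -6 / 265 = -0.02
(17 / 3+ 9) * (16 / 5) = 704 / 15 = 46.93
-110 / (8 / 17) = -935 / 4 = -233.75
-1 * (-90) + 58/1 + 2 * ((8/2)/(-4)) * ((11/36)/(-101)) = 269075/1818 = 148.01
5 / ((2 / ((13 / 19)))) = 65 / 38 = 1.71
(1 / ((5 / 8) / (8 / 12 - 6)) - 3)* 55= -1903 / 3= -634.33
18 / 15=6 / 5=1.20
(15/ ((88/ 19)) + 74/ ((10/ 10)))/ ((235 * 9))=6797/ 186120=0.04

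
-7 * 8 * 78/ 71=-61.52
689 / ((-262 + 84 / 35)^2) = 17225 / 1684804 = 0.01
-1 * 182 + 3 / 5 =-907 / 5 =-181.40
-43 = -43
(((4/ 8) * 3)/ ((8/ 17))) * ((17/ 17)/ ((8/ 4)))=51/ 32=1.59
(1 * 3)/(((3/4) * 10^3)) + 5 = 1251/250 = 5.00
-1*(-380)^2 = -144400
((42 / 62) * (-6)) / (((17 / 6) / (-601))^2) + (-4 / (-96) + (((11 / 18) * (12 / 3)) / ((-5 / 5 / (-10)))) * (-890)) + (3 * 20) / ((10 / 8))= -131967745411 / 645048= -204585.93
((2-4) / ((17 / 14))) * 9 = -14.82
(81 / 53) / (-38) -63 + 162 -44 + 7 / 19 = 111431 / 2014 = 55.33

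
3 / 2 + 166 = 335 / 2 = 167.50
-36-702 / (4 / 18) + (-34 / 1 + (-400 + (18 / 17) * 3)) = -61639 / 17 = -3625.82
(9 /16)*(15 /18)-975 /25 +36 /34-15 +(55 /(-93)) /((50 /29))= -13360193 /252960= -52.82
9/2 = 4.50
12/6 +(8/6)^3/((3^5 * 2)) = 13154/6561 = 2.00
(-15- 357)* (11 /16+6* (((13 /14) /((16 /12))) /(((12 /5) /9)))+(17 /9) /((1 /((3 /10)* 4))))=-242482 /35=-6928.06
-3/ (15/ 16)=-16/ 5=-3.20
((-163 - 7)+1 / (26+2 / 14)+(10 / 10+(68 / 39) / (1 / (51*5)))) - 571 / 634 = 414406111 / 1508286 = 274.75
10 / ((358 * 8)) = 5 / 1432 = 0.00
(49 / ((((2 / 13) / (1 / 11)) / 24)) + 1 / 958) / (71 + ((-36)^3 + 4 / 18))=-65906667 / 4418193494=-0.01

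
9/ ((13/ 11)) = 99/ 13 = 7.62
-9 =-9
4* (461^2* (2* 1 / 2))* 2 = 1700168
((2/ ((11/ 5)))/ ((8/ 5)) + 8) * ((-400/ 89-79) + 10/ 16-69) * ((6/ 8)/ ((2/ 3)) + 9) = -3301996347/ 250624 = -13175.10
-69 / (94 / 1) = -69 / 94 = -0.73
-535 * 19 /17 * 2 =-1195.88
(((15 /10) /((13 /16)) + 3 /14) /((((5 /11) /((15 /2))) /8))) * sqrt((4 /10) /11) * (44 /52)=4950 * sqrt(110) /1183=43.89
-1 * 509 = -509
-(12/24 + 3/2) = -2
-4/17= -0.24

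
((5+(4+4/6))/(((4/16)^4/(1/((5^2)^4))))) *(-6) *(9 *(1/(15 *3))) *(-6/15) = 29696/9765625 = 0.00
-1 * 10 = -10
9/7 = 1.29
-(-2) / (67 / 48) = 96 / 67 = 1.43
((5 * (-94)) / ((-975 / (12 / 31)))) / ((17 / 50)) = 3760 / 6851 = 0.55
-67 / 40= -1.68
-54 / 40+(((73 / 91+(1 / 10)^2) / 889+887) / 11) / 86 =-3155862599 / 7653045400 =-0.41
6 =6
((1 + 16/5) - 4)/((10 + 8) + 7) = 1/125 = 0.01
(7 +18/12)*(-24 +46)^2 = 4114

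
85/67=1.27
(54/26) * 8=16.62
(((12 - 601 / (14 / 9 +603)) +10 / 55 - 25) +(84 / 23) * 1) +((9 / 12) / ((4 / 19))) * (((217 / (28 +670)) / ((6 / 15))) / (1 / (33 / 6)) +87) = 19371066183747 / 61494269056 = 315.01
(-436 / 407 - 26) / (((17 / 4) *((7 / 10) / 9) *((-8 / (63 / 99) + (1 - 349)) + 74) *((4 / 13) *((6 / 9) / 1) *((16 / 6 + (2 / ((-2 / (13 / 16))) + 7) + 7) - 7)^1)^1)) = 92815632 / 589879345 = 0.16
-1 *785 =-785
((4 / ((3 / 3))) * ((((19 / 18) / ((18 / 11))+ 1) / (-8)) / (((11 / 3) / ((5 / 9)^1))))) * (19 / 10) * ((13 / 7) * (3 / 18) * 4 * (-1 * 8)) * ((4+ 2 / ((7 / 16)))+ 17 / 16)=22.59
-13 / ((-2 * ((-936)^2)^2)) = 0.00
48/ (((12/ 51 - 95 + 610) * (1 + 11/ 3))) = 1224/ 61313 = 0.02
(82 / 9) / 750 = 41 / 3375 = 0.01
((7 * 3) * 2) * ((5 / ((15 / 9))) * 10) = 1260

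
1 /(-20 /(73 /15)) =-73 /300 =-0.24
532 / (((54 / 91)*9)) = 24206 / 243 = 99.61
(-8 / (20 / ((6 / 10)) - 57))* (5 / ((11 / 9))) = 1.38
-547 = -547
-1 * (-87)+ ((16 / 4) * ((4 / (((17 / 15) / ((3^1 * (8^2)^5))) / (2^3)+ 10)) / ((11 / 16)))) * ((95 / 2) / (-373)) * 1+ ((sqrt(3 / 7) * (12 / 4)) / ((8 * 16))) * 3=9 * sqrt(21) / 896+ 1375121826650036337 / 15860025734008951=86.75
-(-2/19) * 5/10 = 1/19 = 0.05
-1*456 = -456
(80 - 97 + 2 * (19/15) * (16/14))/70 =-1481/7350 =-0.20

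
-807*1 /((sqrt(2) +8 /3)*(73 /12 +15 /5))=-116208 /2507 +43578*sqrt(2) /2507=-21.77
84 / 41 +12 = 576 / 41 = 14.05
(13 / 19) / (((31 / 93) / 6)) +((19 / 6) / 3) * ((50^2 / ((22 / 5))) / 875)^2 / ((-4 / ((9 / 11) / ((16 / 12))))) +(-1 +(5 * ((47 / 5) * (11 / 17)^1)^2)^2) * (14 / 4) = 2479017896390047293 / 20699193176200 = 119763.99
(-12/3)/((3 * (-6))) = 2/9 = 0.22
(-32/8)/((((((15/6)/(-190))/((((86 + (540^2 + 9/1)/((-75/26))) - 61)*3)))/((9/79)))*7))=-20738767824/13825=-1500091.71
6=6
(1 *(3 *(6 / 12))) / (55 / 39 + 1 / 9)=351 / 356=0.99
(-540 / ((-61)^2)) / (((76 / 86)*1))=-11610 / 70699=-0.16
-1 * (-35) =35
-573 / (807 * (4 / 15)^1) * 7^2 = -140385 / 1076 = -130.47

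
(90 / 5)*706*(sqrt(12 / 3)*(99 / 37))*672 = 1690875648 / 37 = 45699341.84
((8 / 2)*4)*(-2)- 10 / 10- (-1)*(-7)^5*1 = -16840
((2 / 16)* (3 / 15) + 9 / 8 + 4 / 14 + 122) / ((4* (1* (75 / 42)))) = 17281 / 1000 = 17.28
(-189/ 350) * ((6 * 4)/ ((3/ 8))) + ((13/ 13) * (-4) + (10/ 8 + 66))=2869/ 100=28.69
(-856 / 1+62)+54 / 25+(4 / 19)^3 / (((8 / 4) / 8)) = -135774364 / 171475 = -791.80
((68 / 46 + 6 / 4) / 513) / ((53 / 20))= 1370 / 625347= 0.00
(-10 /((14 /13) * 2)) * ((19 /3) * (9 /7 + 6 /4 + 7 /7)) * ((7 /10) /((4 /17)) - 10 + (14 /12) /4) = 749.54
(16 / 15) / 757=16 / 11355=0.00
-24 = -24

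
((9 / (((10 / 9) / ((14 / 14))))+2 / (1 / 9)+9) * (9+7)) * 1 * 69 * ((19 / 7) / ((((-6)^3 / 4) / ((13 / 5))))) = -886236 / 175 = -5064.21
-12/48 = -1/4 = -0.25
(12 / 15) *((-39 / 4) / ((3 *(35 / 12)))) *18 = -2808 / 175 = -16.05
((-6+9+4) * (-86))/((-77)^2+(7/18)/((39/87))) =-20124/198227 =-0.10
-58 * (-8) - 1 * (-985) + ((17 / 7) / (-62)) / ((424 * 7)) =1866474271 / 1288112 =1449.00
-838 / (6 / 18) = -2514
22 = 22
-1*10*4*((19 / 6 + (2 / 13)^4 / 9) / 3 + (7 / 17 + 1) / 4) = -56.34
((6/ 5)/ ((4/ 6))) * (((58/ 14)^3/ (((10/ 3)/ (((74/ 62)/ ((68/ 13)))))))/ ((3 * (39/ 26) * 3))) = 11731109/ 18076100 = 0.65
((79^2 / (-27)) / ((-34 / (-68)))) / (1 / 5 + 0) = -62410 / 27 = -2311.48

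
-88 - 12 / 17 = -1508 / 17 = -88.71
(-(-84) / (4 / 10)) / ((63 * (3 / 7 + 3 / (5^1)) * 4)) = 175 / 216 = 0.81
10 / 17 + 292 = 4974 / 17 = 292.59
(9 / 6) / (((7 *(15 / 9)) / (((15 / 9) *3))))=0.64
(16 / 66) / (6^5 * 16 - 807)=8 / 4079097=0.00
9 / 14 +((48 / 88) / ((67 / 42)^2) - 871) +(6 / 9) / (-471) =-849970251419 / 976815378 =-870.14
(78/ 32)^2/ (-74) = -1521/ 18944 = -0.08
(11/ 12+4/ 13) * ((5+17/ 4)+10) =14707/ 624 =23.57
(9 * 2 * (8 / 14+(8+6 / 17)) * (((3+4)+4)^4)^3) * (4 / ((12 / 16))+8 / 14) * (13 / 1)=32236881773743533744 / 833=38699738023701721.18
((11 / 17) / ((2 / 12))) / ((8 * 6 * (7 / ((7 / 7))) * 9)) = 11 / 8568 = 0.00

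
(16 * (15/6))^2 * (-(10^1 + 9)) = -30400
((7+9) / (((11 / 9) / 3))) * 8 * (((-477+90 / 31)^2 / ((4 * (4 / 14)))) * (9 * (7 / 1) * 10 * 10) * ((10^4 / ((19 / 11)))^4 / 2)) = 27385948331396424000000000000000000 / 125238481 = 218670396772030666836337600.00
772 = 772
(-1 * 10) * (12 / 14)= -60 / 7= -8.57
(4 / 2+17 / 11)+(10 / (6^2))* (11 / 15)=2227 / 594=3.75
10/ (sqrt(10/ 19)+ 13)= 2470/ 3201 - 10 * sqrt(190)/ 3201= 0.73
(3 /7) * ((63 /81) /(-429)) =-1 /1287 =-0.00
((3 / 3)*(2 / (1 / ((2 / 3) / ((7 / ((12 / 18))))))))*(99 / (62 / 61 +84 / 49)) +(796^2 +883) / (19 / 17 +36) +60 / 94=26877368751 / 1571821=17099.51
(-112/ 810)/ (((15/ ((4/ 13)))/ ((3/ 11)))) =-224/ 289575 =-0.00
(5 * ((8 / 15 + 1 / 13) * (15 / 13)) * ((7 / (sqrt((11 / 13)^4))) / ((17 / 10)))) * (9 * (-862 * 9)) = -171063900 / 121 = -1413751.24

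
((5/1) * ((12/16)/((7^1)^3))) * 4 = 15/343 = 0.04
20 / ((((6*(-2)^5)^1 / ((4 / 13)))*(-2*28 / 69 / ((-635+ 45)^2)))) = 13747.08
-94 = -94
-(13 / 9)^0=-1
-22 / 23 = -0.96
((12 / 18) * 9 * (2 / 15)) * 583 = 2332 / 5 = 466.40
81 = 81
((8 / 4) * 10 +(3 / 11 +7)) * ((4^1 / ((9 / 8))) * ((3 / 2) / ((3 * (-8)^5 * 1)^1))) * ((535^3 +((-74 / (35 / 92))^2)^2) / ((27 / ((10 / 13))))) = -216182587552261 / 3236163840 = -66802.11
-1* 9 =-9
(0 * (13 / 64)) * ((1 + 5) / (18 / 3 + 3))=0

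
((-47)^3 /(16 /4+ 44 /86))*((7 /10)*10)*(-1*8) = 125002892 /97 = 1288689.61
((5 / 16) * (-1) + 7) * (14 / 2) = 749 / 16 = 46.81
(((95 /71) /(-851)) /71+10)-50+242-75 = 544816062 /4289891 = 127.00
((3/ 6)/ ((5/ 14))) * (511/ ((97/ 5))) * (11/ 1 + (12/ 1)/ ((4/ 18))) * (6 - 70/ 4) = -27565.03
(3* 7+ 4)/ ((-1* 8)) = -25/ 8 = -3.12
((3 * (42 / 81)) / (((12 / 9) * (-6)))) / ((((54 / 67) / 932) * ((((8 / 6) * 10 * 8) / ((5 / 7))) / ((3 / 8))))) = -0.56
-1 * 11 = -11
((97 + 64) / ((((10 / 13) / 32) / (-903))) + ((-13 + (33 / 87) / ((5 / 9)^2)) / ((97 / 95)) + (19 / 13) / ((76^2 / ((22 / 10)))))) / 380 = -336174259706113 / 21122254400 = -15915.64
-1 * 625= -625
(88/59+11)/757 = 737/44663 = 0.02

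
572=572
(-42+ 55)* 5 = 65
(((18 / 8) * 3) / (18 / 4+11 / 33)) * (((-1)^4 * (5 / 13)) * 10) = 2025 / 377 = 5.37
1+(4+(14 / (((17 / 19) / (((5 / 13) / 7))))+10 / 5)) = 1737 / 221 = 7.86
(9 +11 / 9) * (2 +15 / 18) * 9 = 782 / 3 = 260.67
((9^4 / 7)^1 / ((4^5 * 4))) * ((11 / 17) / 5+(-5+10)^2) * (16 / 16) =1751787 / 304640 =5.75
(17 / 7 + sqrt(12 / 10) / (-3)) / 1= 17 / 7 - sqrt(30) / 15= 2.06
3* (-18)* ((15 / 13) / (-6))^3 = 3375 / 8788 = 0.38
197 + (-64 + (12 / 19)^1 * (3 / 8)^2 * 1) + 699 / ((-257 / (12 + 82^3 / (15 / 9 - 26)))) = 352063388387 / 5703344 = 61729.29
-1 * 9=-9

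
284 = 284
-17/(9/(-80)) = 1360/9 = 151.11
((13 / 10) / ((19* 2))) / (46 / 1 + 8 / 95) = 13 / 17512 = 0.00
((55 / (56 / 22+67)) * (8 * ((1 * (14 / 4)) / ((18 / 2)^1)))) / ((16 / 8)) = 1694 / 1377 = 1.23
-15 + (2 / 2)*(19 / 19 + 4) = -10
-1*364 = -364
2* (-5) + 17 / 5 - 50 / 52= -983 / 130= -7.56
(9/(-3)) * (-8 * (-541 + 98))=-10632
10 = 10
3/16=0.19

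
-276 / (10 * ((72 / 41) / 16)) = -3772 / 15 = -251.47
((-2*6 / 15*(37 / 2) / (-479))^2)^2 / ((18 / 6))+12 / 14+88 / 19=72055346321583358 / 13127891137449375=5.49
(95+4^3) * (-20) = -3180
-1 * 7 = -7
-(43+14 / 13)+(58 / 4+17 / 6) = -1043 / 39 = -26.74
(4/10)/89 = 2/445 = 0.00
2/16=1/8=0.12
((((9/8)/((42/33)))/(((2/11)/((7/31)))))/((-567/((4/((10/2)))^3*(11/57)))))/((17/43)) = -114466/236557125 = -0.00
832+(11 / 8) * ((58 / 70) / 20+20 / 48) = 6994091 / 8400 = 832.63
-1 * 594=-594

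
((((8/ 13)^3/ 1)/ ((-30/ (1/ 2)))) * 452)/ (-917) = 57856/ 30219735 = 0.00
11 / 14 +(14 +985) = 13997 / 14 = 999.79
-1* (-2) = 2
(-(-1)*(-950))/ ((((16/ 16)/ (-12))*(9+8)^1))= 11400/ 17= 670.59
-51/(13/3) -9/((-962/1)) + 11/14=-36950/3367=-10.97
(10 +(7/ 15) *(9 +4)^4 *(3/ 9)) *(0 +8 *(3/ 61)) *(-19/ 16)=-3807163/ 1830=-2080.42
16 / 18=8 / 9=0.89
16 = 16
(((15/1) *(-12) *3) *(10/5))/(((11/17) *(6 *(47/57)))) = -174420/517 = -337.37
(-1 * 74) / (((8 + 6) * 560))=-37 / 3920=-0.01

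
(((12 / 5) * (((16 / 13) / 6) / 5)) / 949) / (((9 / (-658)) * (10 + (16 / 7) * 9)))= -73696 / 297013275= -0.00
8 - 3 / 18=47 / 6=7.83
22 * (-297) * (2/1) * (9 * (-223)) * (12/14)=157364856/7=22480693.71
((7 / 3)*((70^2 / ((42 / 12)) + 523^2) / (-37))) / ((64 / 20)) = -3207505 / 592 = -5418.08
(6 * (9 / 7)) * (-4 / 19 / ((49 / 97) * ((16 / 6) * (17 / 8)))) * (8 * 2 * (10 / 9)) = -1117440 / 110789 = -10.09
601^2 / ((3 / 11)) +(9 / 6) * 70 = 1324508.67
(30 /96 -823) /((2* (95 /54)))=-355401 /1520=-233.82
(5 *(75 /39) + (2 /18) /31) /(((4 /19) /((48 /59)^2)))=42423808 /1402843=30.24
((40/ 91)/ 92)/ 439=10/ 918827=0.00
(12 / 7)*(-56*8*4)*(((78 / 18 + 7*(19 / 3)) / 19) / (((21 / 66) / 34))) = -111828992 / 133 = -840819.49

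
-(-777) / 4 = 777 / 4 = 194.25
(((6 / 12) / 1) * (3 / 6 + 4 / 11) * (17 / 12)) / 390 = 323 / 205920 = 0.00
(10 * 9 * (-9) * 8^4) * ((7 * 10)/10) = -23224320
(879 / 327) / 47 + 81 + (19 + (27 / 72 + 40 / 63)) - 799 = -1802057129 / 2581992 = -697.93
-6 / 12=-1 / 2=-0.50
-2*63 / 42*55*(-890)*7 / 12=171325 / 2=85662.50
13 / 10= 1.30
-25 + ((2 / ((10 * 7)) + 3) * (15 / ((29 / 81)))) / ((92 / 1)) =-220571 / 9338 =-23.62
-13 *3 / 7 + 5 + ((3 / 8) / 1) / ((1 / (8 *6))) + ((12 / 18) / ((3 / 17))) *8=3002 / 63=47.65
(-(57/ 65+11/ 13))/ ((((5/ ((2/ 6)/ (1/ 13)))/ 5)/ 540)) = -4032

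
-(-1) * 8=8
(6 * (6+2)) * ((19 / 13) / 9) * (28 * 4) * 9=102144 / 13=7857.23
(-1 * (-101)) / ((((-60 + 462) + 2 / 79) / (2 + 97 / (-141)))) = 295223 / 895632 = 0.33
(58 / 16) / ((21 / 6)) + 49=1401 / 28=50.04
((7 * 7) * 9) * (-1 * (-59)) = 26019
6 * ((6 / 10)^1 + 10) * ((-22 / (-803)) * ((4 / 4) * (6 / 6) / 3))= 212 / 365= 0.58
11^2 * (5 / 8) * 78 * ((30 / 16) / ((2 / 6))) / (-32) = -1061775 / 1024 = -1036.89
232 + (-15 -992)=-775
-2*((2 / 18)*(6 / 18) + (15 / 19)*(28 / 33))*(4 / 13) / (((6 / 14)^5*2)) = -268172492 / 17826237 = -15.04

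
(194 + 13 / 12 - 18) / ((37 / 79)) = 167875 / 444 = 378.10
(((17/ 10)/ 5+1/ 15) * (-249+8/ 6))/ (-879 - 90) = 0.10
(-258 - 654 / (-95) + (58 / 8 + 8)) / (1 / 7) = -627403 / 380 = -1651.06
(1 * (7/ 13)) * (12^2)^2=145152/ 13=11165.54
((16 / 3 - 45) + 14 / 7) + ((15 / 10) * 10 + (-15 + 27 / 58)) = -6473 / 174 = -37.20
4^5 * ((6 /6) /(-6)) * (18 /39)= -1024 /13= -78.77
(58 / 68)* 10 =145 / 17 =8.53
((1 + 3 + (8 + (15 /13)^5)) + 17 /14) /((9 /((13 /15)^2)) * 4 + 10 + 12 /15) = 396602275 /1526396508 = 0.26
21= 21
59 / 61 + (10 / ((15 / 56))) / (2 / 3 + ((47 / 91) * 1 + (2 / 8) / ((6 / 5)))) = 5152997 / 185379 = 27.80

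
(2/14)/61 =1/427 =0.00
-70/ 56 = -5/ 4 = -1.25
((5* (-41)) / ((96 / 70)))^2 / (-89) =-51480625 / 205056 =-251.06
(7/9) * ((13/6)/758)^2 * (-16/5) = -1183/58174605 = -0.00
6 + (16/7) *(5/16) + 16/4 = 75/7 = 10.71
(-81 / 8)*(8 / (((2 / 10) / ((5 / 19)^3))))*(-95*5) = 3505.89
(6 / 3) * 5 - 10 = 0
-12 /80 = -3 /20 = -0.15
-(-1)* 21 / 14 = 3 / 2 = 1.50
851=851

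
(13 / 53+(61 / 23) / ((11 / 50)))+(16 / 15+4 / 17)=46511233 / 3419295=13.60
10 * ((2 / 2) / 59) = 10 / 59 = 0.17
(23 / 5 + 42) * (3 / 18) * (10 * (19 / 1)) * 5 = 22135 / 3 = 7378.33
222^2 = 49284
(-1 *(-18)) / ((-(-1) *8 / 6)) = 13.50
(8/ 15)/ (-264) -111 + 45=-32671/ 495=-66.00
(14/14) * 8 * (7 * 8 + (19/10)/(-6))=6682/15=445.47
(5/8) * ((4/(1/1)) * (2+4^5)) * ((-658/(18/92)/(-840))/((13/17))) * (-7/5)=-2444141/130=-18801.08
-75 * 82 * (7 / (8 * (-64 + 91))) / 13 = -7175 / 468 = -15.33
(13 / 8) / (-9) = -13 / 72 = -0.18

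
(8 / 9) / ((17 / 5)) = 40 / 153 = 0.26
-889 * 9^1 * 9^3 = -5832729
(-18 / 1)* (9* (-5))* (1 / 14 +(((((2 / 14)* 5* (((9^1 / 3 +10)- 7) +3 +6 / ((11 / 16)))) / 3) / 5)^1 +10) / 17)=752085 / 1309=574.55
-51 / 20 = -2.55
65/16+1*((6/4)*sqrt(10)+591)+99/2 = 3*sqrt(10)/2+10313/16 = 649.31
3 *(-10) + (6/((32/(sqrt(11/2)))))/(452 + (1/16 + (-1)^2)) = -30 + 3 *sqrt(22)/14498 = -30.00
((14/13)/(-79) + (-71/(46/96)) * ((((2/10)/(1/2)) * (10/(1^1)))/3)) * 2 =-9334020/23621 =-395.16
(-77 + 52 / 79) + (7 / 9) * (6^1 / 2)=-17540 / 237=-74.01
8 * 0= 0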